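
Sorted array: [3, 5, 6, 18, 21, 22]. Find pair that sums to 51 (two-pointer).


Two pointers: lo=0, hi=5
No pair sums to 51


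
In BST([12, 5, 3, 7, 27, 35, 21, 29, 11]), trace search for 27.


BST root = 12
Search for 27: compare at each node
Path: [12, 27]


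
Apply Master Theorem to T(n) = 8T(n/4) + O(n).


a=8, b=4, c=1. log_4(8)=1.5 > c=1. Case 1: O(n^log_b(a)) = O(n^1.500)
Complexity: O(n^1.500)


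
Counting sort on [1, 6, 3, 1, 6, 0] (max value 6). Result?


Count array: [1, 2, 0, 1, 0, 0, 2]
Reconstruct: [0, 1, 1, 3, 6, 6]


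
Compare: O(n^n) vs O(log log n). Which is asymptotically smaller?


double-logarithmic grows slower than n^n
O(log log n) is asymptotically smaller; O(n^n) grows faster


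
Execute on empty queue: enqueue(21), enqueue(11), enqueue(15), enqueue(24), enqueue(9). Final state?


enqueue(21) -> [21]
enqueue(11) -> [21, 11]
enqueue(15) -> [21, 11, 15]
enqueue(24) -> [21, 11, 15, 24]
enqueue(9) -> [21, 11, 15, 24, 9]
Final queue (front to back): [21, 11, 15, 24, 9]


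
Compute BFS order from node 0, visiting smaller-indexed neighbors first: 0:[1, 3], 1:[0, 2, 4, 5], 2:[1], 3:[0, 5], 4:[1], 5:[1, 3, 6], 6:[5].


BFS queue: start with [0]
Visit order: [0, 1, 3, 2, 4, 5, 6]


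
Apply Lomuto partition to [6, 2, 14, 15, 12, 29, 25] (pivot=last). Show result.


Elements <= 25 go left of pivot.
Result: [6, 2, 14, 15, 12, 25, 29], pivot at index 5


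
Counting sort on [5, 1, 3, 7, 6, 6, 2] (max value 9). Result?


Count array: [0, 1, 1, 1, 0, 1, 2, 1, 0, 0]
Reconstruct: [1, 2, 3, 5, 6, 6, 7]


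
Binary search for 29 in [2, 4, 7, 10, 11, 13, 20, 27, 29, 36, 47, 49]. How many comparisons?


Search for 29:
[0,11] mid=5 arr[5]=13
[6,11] mid=8 arr[8]=29
Total: 2 comparisons


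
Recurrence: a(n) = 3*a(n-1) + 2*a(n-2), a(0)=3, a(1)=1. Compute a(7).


Build bottom-up:
...a(5)=373, a(6)=1329, a(7)=3*1329+2*373=4733


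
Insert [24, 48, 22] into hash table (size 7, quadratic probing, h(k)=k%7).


Insertions: 24->slot 3; 48->slot 6; 22->slot 1
Table: [None, 22, None, 24, None, None, 48]


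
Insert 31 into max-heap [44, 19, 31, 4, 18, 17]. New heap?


Append 31: [44, 19, 31, 4, 18, 17, 31]
Bubble up: no swaps needed
Result: [44, 19, 31, 4, 18, 17, 31]


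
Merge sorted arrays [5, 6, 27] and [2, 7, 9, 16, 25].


Compare heads, take smaller each step.
Merged: [2, 5, 6, 7, 9, 16, 25, 27]


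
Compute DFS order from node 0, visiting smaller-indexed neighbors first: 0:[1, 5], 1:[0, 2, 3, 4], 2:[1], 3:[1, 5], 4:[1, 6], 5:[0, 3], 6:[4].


DFS stack-based: start with [0]
Visit order: [0, 1, 2, 3, 5, 4, 6]


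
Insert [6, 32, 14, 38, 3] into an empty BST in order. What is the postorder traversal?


Root = 6; build tree by BST insertion.
Postorder traversal: [3, 14, 38, 32, 6]


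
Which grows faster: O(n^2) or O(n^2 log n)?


quadratic grows slower than n^2 log n
O(n^2) is asymptotically smaller; O(n^2 log n) grows faster


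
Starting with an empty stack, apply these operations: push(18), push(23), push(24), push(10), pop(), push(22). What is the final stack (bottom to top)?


push(18) -> [18]
push(23) -> [18, 23]
push(24) -> [18, 23, 24]
push(10) -> [18, 23, 24, 10]
pop() returns 10 -> [18, 23, 24]
push(22) -> [18, 23, 24, 22]
Final stack (bottom to top): [18, 23, 24, 22]


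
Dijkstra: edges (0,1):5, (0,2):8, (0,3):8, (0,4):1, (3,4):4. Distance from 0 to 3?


Dijkstra from 0:
Distances: {0: 0, 1: 5, 2: 8, 3: 5, 4: 1}
Shortest distance to 3 = 5, path = [0, 4, 3]


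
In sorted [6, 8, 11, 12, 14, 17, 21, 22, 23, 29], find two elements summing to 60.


Two pointers: lo=0, hi=9
No pair sums to 60


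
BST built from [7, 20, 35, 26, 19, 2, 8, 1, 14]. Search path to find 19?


BST root = 7
Search for 19: compare at each node
Path: [7, 20, 19]


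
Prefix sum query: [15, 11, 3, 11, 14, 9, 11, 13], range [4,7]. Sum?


Prefix sums: [0, 15, 26, 29, 40, 54, 63, 74, 87]
Sum[4..7] = prefix[8] - prefix[4] = 87 - 40 = 47


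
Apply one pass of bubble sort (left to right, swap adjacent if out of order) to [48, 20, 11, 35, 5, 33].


After one pass: [20, 11, 35, 5, 33, 48]


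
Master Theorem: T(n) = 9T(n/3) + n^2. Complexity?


a=9, b=3, c=2. log_3(9)=2 = c=2. Case 2: O(n^c log n) = O(n^2 log n)
Complexity: O(n^2 log n)


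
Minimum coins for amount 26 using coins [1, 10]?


dp[0]=0; dp[i]=1+min(dp[i-c] for c in coins)
...dp[21]=3, dp[22]=4, dp[23]=5, dp[24]=6, dp[25]=7, dp[26]=8
Minimum coins for 26 = 8


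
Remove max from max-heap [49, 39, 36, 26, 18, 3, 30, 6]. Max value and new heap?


Max = 49
Replace root with last, heapify down
Resulting heap: [39, 26, 36, 6, 18, 3, 30]


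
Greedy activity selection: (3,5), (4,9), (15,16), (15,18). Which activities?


Greedy: pick earliest-ending, then skip overlaps.
Selected (2 activities): [(3, 5), (15, 16)]


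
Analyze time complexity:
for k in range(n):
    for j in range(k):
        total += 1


Per nesting level: O(n) * O(n) [triangular over k] = O(n^2)
Complexity: O(n^2)


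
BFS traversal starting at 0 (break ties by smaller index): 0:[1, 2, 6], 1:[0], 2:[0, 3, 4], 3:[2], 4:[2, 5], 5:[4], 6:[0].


BFS queue: start with [0]
Visit order: [0, 1, 2, 6, 3, 4, 5]


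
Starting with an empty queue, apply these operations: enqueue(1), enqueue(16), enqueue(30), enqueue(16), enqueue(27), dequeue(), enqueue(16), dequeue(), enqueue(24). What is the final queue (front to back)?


enqueue(1) -> [1]
enqueue(16) -> [1, 16]
enqueue(30) -> [1, 16, 30]
enqueue(16) -> [1, 16, 30, 16]
enqueue(27) -> [1, 16, 30, 16, 27]
dequeue() returns 1 -> [16, 30, 16, 27]
enqueue(16) -> [16, 30, 16, 27, 16]
dequeue() returns 16 -> [30, 16, 27, 16]
enqueue(24) -> [30, 16, 27, 16, 24]
Final queue (front to back): [30, 16, 27, 16, 24]


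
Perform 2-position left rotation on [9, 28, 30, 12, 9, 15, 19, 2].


Left rotate by 2: [30, 12, 9, 15, 19, 2, 9, 28]


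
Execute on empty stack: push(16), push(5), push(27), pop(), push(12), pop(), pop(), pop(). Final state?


push(16) -> [16]
push(5) -> [16, 5]
push(27) -> [16, 5, 27]
pop() returns 27 -> [16, 5]
push(12) -> [16, 5, 12]
pop() returns 12 -> [16, 5]
pop() returns 5 -> [16]
pop() returns 16 -> []
Final stack (bottom to top): []


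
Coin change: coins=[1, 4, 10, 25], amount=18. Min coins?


dp[0]=0; dp[i]=1+min(dp[i-c] for c in coins)
...dp[13]=4, dp[14]=2, dp[15]=3, dp[16]=4, dp[17]=5, dp[18]=3
Minimum coins for 18 = 3


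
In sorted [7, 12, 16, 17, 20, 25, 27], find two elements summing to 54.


Two pointers: lo=0, hi=6
No pair sums to 54


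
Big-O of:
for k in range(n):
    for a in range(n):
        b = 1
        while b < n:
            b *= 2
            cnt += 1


Per nesting level: O(n) * O(n) * O(log n) = O(n^2 log n)
Complexity: O(n^2 log n)


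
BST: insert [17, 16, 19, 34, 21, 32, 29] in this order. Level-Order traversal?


Root = 17; build tree by BST insertion.
Level-Order traversal: [17, 16, 19, 34, 21, 32, 29]


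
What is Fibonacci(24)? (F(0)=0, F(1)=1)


F(n)=F(n-1)+F(n-2)
...F(22)=17711, F(23)=28657, F(24)=46368


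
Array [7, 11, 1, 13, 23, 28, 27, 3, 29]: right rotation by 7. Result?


Right rotate by 7: [1, 13, 23, 28, 27, 3, 29, 7, 11]


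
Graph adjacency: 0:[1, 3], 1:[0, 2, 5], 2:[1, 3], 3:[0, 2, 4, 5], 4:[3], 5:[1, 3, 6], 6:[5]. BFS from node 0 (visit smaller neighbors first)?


BFS queue: start with [0]
Visit order: [0, 1, 3, 2, 5, 4, 6]


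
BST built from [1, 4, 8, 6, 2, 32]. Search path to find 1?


BST root = 1
Search for 1: compare at each node
Path: [1]


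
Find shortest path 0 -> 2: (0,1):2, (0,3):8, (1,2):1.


Dijkstra from 0:
Distances: {0: 0, 1: 2, 2: 3, 3: 8}
Shortest distance to 2 = 3, path = [0, 1, 2]


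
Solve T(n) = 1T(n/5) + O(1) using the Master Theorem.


a=1, b=5, c=0. log_5(1)=0 = c=0. Case 2: O(n^c log n) = O(log n)
Complexity: O(log n)


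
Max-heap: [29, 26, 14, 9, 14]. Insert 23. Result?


Append 23: [29, 26, 14, 9, 14, 23]
Bubble up: swap idx 5(23) with idx 2(14)
Result: [29, 26, 23, 9, 14, 14]


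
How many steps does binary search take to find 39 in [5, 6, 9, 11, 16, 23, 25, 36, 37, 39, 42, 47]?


Search for 39:
[0,11] mid=5 arr[5]=23
[6,11] mid=8 arr[8]=37
[9,11] mid=10 arr[10]=42
[9,9] mid=9 arr[9]=39
Total: 4 comparisons


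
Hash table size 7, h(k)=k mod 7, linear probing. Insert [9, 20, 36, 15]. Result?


Insertions: 9->slot 2; 20->slot 6; 36->slot 1; 15->slot 3
Table: [None, 36, 9, 15, None, None, 20]


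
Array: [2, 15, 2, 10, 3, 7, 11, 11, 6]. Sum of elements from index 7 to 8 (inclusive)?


Prefix sums: [0, 2, 17, 19, 29, 32, 39, 50, 61, 67]
Sum[7..8] = prefix[9] - prefix[7] = 67 - 50 = 17


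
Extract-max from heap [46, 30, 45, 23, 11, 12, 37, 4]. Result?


Max = 46
Replace root with last, heapify down
Resulting heap: [45, 30, 37, 23, 11, 12, 4]


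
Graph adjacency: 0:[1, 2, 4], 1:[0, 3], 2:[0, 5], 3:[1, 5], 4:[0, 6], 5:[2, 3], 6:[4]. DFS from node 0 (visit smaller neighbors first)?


DFS stack-based: start with [0]
Visit order: [0, 1, 3, 5, 2, 4, 6]


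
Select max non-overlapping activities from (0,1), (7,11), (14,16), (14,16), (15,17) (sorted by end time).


Greedy: pick earliest-ending, then skip overlaps.
Selected (3 activities): [(0, 1), (7, 11), (14, 16)]


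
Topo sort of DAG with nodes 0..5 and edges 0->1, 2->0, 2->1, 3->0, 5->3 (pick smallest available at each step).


Kahn's algorithm, process smallest node first
Order: [2, 4, 5, 3, 0, 1]


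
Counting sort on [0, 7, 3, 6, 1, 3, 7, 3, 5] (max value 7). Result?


Count array: [1, 1, 0, 3, 0, 1, 1, 2]
Reconstruct: [0, 1, 3, 3, 3, 5, 6, 7, 7]


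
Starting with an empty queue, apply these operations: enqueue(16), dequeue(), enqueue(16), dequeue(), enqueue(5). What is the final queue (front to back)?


enqueue(16) -> [16]
dequeue() returns 16 -> []
enqueue(16) -> [16]
dequeue() returns 16 -> []
enqueue(5) -> [5]
Final queue (front to back): [5]


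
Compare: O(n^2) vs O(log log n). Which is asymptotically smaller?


double-logarithmic grows slower than quadratic
O(log log n) is asymptotically smaller; O(n^2) grows faster


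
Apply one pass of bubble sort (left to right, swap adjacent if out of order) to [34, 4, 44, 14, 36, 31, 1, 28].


After one pass: [4, 34, 14, 36, 31, 1, 28, 44]


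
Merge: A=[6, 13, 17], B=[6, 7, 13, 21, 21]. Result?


Compare heads, take smaller each step.
Merged: [6, 6, 7, 13, 13, 17, 21, 21]


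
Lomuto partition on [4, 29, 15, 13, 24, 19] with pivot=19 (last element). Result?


Elements <= 19 go left of pivot.
Result: [4, 15, 13, 19, 24, 29], pivot at index 3


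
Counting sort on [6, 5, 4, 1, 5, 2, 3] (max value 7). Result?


Count array: [0, 1, 1, 1, 1, 2, 1, 0]
Reconstruct: [1, 2, 3, 4, 5, 5, 6]


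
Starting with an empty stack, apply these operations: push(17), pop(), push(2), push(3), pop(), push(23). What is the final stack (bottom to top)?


push(17) -> [17]
pop() returns 17 -> []
push(2) -> [2]
push(3) -> [2, 3]
pop() returns 3 -> [2]
push(23) -> [2, 23]
Final stack (bottom to top): [2, 23]


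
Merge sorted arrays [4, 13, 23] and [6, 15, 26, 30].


Compare heads, take smaller each step.
Merged: [4, 6, 13, 15, 23, 26, 30]


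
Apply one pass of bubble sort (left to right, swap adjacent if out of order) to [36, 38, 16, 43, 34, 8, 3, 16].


After one pass: [36, 16, 38, 34, 8, 3, 16, 43]


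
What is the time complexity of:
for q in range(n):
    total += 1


Per nesting level: O(n) = O(n)
Complexity: O(n)


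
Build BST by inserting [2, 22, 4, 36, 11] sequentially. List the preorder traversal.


Root = 2; build tree by BST insertion.
Preorder traversal: [2, 22, 4, 11, 36]


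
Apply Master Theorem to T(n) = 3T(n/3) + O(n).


a=3, b=3, c=1. log_3(3)=1 = c=1. Case 2: O(n^c log n) = O(n log n)
Complexity: O(n log n)


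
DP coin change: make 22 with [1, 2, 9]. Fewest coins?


dp[0]=0; dp[i]=1+min(dp[i-c] for c in coins)
...dp[17]=5, dp[18]=2, dp[19]=3, dp[20]=3, dp[21]=4, dp[22]=4
Minimum coins for 22 = 4


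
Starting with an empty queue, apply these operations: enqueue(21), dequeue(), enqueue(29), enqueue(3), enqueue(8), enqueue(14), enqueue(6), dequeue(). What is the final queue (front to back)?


enqueue(21) -> [21]
dequeue() returns 21 -> []
enqueue(29) -> [29]
enqueue(3) -> [29, 3]
enqueue(8) -> [29, 3, 8]
enqueue(14) -> [29, 3, 8, 14]
enqueue(6) -> [29, 3, 8, 14, 6]
dequeue() returns 29 -> [3, 8, 14, 6]
Final queue (front to back): [3, 8, 14, 6]


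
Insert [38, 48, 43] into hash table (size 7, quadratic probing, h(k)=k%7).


Insertions: 38->slot 3; 48->slot 6; 43->slot 1
Table: [None, 43, None, 38, None, None, 48]


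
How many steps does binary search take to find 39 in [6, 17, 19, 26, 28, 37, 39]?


Search for 39:
[0,6] mid=3 arr[3]=26
[4,6] mid=5 arr[5]=37
[6,6] mid=6 arr[6]=39
Total: 3 comparisons


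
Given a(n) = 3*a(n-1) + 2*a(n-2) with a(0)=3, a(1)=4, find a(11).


Build bottom-up:
...a(9)=127126, a(10)=452766, a(11)=3*452766+2*127126=1612550


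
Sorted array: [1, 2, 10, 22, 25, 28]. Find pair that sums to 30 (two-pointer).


Two pointers: lo=0, hi=5
Found pair: (2, 28) summing to 30


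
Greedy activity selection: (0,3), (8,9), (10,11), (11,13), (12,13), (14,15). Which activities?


Greedy: pick earliest-ending, then skip overlaps.
Selected (5 activities): [(0, 3), (8, 9), (10, 11), (11, 13), (14, 15)]


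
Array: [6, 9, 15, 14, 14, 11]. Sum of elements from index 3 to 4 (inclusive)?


Prefix sums: [0, 6, 15, 30, 44, 58, 69]
Sum[3..4] = prefix[5] - prefix[3] = 58 - 30 = 28


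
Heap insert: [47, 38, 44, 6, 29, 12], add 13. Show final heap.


Append 13: [47, 38, 44, 6, 29, 12, 13]
Bubble up: no swaps needed
Result: [47, 38, 44, 6, 29, 12, 13]


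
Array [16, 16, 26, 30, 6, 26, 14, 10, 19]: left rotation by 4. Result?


Left rotate by 4: [6, 26, 14, 10, 19, 16, 16, 26, 30]


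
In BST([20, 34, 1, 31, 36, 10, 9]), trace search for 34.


BST root = 20
Search for 34: compare at each node
Path: [20, 34]


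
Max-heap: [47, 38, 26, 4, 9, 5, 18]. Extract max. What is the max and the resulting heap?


Max = 47
Replace root with last, heapify down
Resulting heap: [38, 18, 26, 4, 9, 5]


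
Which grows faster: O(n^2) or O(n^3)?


quadratic grows slower than cubic
O(n^2) is asymptotically smaller; O(n^3) grows faster


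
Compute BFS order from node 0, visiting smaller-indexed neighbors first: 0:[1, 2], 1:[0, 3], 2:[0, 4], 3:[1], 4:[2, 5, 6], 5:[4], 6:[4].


BFS queue: start with [0]
Visit order: [0, 1, 2, 3, 4, 5, 6]


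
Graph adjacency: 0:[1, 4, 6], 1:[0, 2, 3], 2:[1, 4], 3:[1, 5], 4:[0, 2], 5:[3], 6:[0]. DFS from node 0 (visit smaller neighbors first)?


DFS stack-based: start with [0]
Visit order: [0, 1, 2, 4, 3, 5, 6]


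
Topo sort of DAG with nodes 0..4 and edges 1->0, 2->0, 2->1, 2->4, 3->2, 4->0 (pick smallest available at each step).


Kahn's algorithm, process smallest node first
Order: [3, 2, 1, 4, 0]


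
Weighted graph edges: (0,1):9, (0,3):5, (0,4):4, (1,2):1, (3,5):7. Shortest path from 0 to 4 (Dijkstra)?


Dijkstra from 0:
Distances: {0: 0, 1: 9, 2: 10, 3: 5, 4: 4, 5: 12}
Shortest distance to 4 = 4, path = [0, 4]


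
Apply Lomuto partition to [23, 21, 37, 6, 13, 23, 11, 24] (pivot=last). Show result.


Elements <= 24 go left of pivot.
Result: [23, 21, 6, 13, 23, 11, 24, 37], pivot at index 6


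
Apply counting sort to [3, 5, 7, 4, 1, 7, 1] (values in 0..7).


Count array: [0, 2, 0, 1, 1, 1, 0, 2]
Reconstruct: [1, 1, 3, 4, 5, 7, 7]


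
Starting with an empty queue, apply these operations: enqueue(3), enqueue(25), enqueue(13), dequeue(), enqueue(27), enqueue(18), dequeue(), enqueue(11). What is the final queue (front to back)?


enqueue(3) -> [3]
enqueue(25) -> [3, 25]
enqueue(13) -> [3, 25, 13]
dequeue() returns 3 -> [25, 13]
enqueue(27) -> [25, 13, 27]
enqueue(18) -> [25, 13, 27, 18]
dequeue() returns 25 -> [13, 27, 18]
enqueue(11) -> [13, 27, 18, 11]
Final queue (front to back): [13, 27, 18, 11]


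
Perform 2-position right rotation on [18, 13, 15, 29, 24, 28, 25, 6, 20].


Right rotate by 2: [6, 20, 18, 13, 15, 29, 24, 28, 25]


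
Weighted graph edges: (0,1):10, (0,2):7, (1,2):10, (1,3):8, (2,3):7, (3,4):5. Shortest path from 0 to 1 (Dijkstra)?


Dijkstra from 0:
Distances: {0: 0, 1: 10, 2: 7, 3: 14, 4: 19}
Shortest distance to 1 = 10, path = [0, 1]


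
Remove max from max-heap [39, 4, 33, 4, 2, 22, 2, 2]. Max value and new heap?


Max = 39
Replace root with last, heapify down
Resulting heap: [33, 4, 22, 4, 2, 2, 2]


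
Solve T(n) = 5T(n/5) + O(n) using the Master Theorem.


a=5, b=5, c=1. log_5(5)=1 = c=1. Case 2: O(n^c log n) = O(n log n)
Complexity: O(n log n)


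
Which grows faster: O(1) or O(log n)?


constant grows slower than logarithmic
O(1) is asymptotically smaller; O(log n) grows faster


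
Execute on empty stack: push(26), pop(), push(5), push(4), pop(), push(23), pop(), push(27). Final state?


push(26) -> [26]
pop() returns 26 -> []
push(5) -> [5]
push(4) -> [5, 4]
pop() returns 4 -> [5]
push(23) -> [5, 23]
pop() returns 23 -> [5]
push(27) -> [5, 27]
Final stack (bottom to top): [5, 27]


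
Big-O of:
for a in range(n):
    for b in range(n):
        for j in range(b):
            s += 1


Per nesting level: O(n) * O(n) * O(n) [triangular over b] = O(n^3)
Complexity: O(n^3)


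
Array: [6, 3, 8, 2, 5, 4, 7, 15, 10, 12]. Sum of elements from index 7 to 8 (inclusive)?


Prefix sums: [0, 6, 9, 17, 19, 24, 28, 35, 50, 60, 72]
Sum[7..8] = prefix[9] - prefix[7] = 60 - 35 = 25


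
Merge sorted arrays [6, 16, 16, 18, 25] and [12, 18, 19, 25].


Compare heads, take smaller each step.
Merged: [6, 12, 16, 16, 18, 18, 19, 25, 25]


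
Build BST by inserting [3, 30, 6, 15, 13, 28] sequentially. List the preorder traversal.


Root = 3; build tree by BST insertion.
Preorder traversal: [3, 30, 6, 15, 13, 28]


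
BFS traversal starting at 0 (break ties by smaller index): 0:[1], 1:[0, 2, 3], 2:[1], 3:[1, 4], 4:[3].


BFS queue: start with [0]
Visit order: [0, 1, 2, 3, 4]


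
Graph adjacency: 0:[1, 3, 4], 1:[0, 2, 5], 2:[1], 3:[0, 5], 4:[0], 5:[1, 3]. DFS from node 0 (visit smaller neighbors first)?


DFS stack-based: start with [0]
Visit order: [0, 1, 2, 5, 3, 4]


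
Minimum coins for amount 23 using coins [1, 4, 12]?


dp[0]=0; dp[i]=1+min(dp[i-c] for c in coins)
...dp[18]=4, dp[19]=5, dp[20]=3, dp[21]=4, dp[22]=5, dp[23]=6
Minimum coins for 23 = 6


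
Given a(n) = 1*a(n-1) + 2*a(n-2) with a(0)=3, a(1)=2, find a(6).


Build bottom-up:
...a(4)=28, a(5)=52, a(6)=1*52+2*28=108


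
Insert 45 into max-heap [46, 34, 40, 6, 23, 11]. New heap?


Append 45: [46, 34, 40, 6, 23, 11, 45]
Bubble up: swap idx 6(45) with idx 2(40)
Result: [46, 34, 45, 6, 23, 11, 40]


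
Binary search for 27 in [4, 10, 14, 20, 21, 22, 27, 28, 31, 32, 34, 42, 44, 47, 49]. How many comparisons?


Search for 27:
[0,14] mid=7 arr[7]=28
[0,6] mid=3 arr[3]=20
[4,6] mid=5 arr[5]=22
[6,6] mid=6 arr[6]=27
Total: 4 comparisons


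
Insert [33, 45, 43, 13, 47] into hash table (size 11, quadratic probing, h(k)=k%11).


Insertions: 33->slot 0; 45->slot 1; 43->slot 10; 13->slot 2; 47->slot 3
Table: [33, 45, 13, 47, None, None, None, None, None, None, 43]


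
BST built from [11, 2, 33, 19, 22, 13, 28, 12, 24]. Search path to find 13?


BST root = 11
Search for 13: compare at each node
Path: [11, 33, 19, 13]


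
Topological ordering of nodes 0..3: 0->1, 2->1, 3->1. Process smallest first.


Kahn's algorithm, process smallest node first
Order: [0, 2, 3, 1]


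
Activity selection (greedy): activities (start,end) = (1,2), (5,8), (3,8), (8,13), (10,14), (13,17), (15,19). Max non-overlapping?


Greedy: pick earliest-ending, then skip overlaps.
Selected (4 activities): [(1, 2), (5, 8), (8, 13), (13, 17)]


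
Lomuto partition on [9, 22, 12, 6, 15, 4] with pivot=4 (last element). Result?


Elements <= 4 go left of pivot.
Result: [4, 22, 12, 6, 15, 9], pivot at index 0


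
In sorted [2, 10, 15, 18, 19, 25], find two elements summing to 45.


Two pointers: lo=0, hi=5
No pair sums to 45


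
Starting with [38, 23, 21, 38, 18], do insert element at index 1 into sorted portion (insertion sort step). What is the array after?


After one pass: [23, 38, 21, 38, 18]


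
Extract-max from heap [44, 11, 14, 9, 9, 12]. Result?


Max = 44
Replace root with last, heapify down
Resulting heap: [14, 11, 12, 9, 9]


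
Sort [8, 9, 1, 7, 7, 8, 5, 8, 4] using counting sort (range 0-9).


Count array: [0, 1, 0, 0, 1, 1, 0, 2, 3, 1]
Reconstruct: [1, 4, 5, 7, 7, 8, 8, 8, 9]


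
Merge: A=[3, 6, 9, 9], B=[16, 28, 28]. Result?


Compare heads, take smaller each step.
Merged: [3, 6, 9, 9, 16, 28, 28]


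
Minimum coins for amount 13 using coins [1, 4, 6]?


dp[0]=0; dp[i]=1+min(dp[i-c] for c in coins)
...dp[8]=2, dp[9]=3, dp[10]=2, dp[11]=3, dp[12]=2, dp[13]=3
Minimum coins for 13 = 3


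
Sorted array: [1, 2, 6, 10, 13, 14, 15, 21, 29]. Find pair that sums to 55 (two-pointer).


Two pointers: lo=0, hi=8
No pair sums to 55


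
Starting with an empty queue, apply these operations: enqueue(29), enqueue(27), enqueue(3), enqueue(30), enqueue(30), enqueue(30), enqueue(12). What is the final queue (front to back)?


enqueue(29) -> [29]
enqueue(27) -> [29, 27]
enqueue(3) -> [29, 27, 3]
enqueue(30) -> [29, 27, 3, 30]
enqueue(30) -> [29, 27, 3, 30, 30]
enqueue(30) -> [29, 27, 3, 30, 30, 30]
enqueue(12) -> [29, 27, 3, 30, 30, 30, 12]
Final queue (front to back): [29, 27, 3, 30, 30, 30, 12]


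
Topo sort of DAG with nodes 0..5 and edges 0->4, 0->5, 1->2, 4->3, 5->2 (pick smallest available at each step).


Kahn's algorithm, process smallest node first
Order: [0, 1, 4, 3, 5, 2]


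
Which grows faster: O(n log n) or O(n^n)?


linearithmic grows slower than n^n
O(n log n) is asymptotically smaller; O(n^n) grows faster


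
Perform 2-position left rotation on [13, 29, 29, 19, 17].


Left rotate by 2: [29, 19, 17, 13, 29]


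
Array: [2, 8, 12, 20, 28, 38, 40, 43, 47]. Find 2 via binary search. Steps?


Search for 2:
[0,8] mid=4 arr[4]=28
[0,3] mid=1 arr[1]=8
[0,0] mid=0 arr[0]=2
Total: 3 comparisons


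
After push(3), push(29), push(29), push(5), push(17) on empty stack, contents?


push(3) -> [3]
push(29) -> [3, 29]
push(29) -> [3, 29, 29]
push(5) -> [3, 29, 29, 5]
push(17) -> [3, 29, 29, 5, 17]
Final stack (bottom to top): [3, 29, 29, 5, 17]


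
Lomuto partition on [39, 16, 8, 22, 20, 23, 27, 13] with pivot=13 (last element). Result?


Elements <= 13 go left of pivot.
Result: [8, 13, 39, 22, 20, 23, 27, 16], pivot at index 1


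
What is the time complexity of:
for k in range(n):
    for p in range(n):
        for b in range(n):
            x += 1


Per nesting level: O(n) * O(n) * O(n) = O(n^3)
Complexity: O(n^3)


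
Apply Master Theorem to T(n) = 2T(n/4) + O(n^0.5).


a=2, b=4, c=0.5. log_4(2)=0.5 = c=0.5. Case 2: O(n^c log n) = O(sqrt(n) log n)
Complexity: O(sqrt(n) log n)


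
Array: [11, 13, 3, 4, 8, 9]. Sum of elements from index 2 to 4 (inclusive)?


Prefix sums: [0, 11, 24, 27, 31, 39, 48]
Sum[2..4] = prefix[5] - prefix[2] = 39 - 24 = 15


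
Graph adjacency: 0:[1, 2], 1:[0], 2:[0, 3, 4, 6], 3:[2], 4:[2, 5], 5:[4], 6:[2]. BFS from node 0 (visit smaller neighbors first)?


BFS queue: start with [0]
Visit order: [0, 1, 2, 3, 4, 6, 5]


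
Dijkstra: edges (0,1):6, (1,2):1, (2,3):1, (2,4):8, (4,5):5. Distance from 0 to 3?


Dijkstra from 0:
Distances: {0: 0, 1: 6, 2: 7, 3: 8, 4: 15, 5: 20}
Shortest distance to 3 = 8, path = [0, 1, 2, 3]


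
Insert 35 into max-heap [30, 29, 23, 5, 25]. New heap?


Append 35: [30, 29, 23, 5, 25, 35]
Bubble up: swap idx 5(35) with idx 2(23); swap idx 2(35) with idx 0(30)
Result: [35, 29, 30, 5, 25, 23]


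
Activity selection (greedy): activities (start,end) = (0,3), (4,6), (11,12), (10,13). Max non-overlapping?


Greedy: pick earliest-ending, then skip overlaps.
Selected (3 activities): [(0, 3), (4, 6), (11, 12)]


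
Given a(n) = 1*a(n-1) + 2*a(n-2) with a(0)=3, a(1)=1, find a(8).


Build bottom-up:
...a(6)=87, a(7)=169, a(8)=1*169+2*87=343


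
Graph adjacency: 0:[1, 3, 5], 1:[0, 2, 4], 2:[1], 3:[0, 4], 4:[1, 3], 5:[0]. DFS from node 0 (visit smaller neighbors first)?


DFS stack-based: start with [0]
Visit order: [0, 1, 2, 4, 3, 5]


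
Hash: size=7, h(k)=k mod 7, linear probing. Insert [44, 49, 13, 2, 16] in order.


Insertions: 44->slot 2; 49->slot 0; 13->slot 6; 2->slot 3; 16->slot 4
Table: [49, None, 44, 2, 16, None, 13]


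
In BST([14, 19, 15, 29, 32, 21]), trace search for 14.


BST root = 14
Search for 14: compare at each node
Path: [14]


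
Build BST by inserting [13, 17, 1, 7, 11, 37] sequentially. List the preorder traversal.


Root = 13; build tree by BST insertion.
Preorder traversal: [13, 1, 7, 11, 17, 37]


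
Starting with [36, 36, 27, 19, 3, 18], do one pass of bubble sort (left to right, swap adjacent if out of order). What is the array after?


After one pass: [36, 27, 19, 3, 18, 36]


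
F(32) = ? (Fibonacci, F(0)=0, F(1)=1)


F(n)=F(n-1)+F(n-2)
...F(30)=832040, F(31)=1346269, F(32)=2178309


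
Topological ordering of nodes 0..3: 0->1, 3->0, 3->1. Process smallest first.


Kahn's algorithm, process smallest node first
Order: [2, 3, 0, 1]


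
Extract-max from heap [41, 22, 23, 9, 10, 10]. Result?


Max = 41
Replace root with last, heapify down
Resulting heap: [23, 22, 10, 9, 10]


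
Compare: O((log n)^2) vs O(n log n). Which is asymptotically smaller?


polylogarithmic grows slower than linearithmic
O((log n)^2) is asymptotically smaller; O(n log n) grows faster


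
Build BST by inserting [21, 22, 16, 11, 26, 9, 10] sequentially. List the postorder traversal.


Root = 21; build tree by BST insertion.
Postorder traversal: [10, 9, 11, 16, 26, 22, 21]


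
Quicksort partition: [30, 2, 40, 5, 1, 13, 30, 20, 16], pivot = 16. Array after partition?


Elements <= 16 go left of pivot.
Result: [2, 5, 1, 13, 16, 30, 30, 20, 40], pivot at index 4


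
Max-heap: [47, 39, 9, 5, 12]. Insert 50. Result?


Append 50: [47, 39, 9, 5, 12, 50]
Bubble up: swap idx 5(50) with idx 2(9); swap idx 2(50) with idx 0(47)
Result: [50, 39, 47, 5, 12, 9]


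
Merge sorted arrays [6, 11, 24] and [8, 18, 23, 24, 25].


Compare heads, take smaller each step.
Merged: [6, 8, 11, 18, 23, 24, 24, 25]


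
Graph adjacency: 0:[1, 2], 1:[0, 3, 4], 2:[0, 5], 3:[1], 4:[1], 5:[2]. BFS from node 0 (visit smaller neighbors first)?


BFS queue: start with [0]
Visit order: [0, 1, 2, 3, 4, 5]


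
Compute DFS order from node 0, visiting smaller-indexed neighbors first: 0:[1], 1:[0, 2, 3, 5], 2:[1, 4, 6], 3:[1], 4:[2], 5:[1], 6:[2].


DFS stack-based: start with [0]
Visit order: [0, 1, 2, 4, 6, 3, 5]


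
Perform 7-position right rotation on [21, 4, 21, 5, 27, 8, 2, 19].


Right rotate by 7: [4, 21, 5, 27, 8, 2, 19, 21]


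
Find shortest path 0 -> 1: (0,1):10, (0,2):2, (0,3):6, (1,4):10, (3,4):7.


Dijkstra from 0:
Distances: {0: 0, 1: 10, 2: 2, 3: 6, 4: 13}
Shortest distance to 1 = 10, path = [0, 1]


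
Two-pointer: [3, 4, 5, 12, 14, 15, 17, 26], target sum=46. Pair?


Two pointers: lo=0, hi=7
No pair sums to 46


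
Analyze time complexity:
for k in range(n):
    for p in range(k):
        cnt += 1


Per nesting level: O(n) * O(n) [triangular over k] = O(n^2)
Complexity: O(n^2)


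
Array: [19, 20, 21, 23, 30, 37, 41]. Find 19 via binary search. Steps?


Search for 19:
[0,6] mid=3 arr[3]=23
[0,2] mid=1 arr[1]=20
[0,0] mid=0 arr[0]=19
Total: 3 comparisons


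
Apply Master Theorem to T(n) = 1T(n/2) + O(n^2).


a=1, b=2, c=2. log_2(1)=0 < c=2. Case 3: O(n^c) = O(n^2)
Complexity: O(n^2)


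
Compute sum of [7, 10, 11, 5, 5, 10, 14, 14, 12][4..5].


Prefix sums: [0, 7, 17, 28, 33, 38, 48, 62, 76, 88]
Sum[4..5] = prefix[6] - prefix[4] = 48 - 33 = 15


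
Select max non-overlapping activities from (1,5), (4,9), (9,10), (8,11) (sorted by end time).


Greedy: pick earliest-ending, then skip overlaps.
Selected (2 activities): [(1, 5), (9, 10)]


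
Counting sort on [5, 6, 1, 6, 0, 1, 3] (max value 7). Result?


Count array: [1, 2, 0, 1, 0, 1, 2, 0]
Reconstruct: [0, 1, 1, 3, 5, 6, 6]


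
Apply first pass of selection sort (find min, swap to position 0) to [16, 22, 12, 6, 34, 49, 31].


After one pass: [6, 22, 12, 16, 34, 49, 31]


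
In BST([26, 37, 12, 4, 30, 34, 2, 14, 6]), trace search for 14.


BST root = 26
Search for 14: compare at each node
Path: [26, 12, 14]


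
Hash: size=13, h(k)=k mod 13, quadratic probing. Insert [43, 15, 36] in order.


Insertions: 43->slot 4; 15->slot 2; 36->slot 10
Table: [None, None, 15, None, 43, None, None, None, None, None, 36, None, None]


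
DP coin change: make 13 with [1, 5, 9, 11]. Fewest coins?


dp[0]=0; dp[i]=1+min(dp[i-c] for c in coins)
...dp[8]=4, dp[9]=1, dp[10]=2, dp[11]=1, dp[12]=2, dp[13]=3
Minimum coins for 13 = 3


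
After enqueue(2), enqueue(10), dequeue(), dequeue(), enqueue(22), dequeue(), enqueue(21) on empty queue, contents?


enqueue(2) -> [2]
enqueue(10) -> [2, 10]
dequeue() returns 2 -> [10]
dequeue() returns 10 -> []
enqueue(22) -> [22]
dequeue() returns 22 -> []
enqueue(21) -> [21]
Final queue (front to back): [21]


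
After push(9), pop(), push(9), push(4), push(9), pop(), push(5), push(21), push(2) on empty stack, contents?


push(9) -> [9]
pop() returns 9 -> []
push(9) -> [9]
push(4) -> [9, 4]
push(9) -> [9, 4, 9]
pop() returns 9 -> [9, 4]
push(5) -> [9, 4, 5]
push(21) -> [9, 4, 5, 21]
push(2) -> [9, 4, 5, 21, 2]
Final stack (bottom to top): [9, 4, 5, 21, 2]


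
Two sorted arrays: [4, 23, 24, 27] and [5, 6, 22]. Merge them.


Compare heads, take smaller each step.
Merged: [4, 5, 6, 22, 23, 24, 27]


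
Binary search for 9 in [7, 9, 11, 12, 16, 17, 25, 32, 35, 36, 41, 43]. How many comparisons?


Search for 9:
[0,11] mid=5 arr[5]=17
[0,4] mid=2 arr[2]=11
[0,1] mid=0 arr[0]=7
[1,1] mid=1 arr[1]=9
Total: 4 comparisons


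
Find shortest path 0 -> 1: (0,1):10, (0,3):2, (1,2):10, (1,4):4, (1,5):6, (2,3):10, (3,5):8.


Dijkstra from 0:
Distances: {0: 0, 1: 10, 2: 12, 3: 2, 4: 14, 5: 10}
Shortest distance to 1 = 10, path = [0, 1]


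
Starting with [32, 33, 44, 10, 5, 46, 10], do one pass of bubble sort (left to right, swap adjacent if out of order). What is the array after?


After one pass: [32, 33, 10, 5, 44, 10, 46]


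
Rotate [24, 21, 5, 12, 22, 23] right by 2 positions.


Right rotate by 2: [22, 23, 24, 21, 5, 12]


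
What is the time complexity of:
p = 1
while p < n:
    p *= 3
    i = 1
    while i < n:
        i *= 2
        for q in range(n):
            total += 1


Per nesting level: O(log n) * O(log n) * O(n) = O(n (log n)^2)
Complexity: O(n (log n)^2)


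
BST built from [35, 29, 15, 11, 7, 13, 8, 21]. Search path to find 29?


BST root = 35
Search for 29: compare at each node
Path: [35, 29]


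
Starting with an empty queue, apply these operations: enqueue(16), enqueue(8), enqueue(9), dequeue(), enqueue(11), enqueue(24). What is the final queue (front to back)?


enqueue(16) -> [16]
enqueue(8) -> [16, 8]
enqueue(9) -> [16, 8, 9]
dequeue() returns 16 -> [8, 9]
enqueue(11) -> [8, 9, 11]
enqueue(24) -> [8, 9, 11, 24]
Final queue (front to back): [8, 9, 11, 24]


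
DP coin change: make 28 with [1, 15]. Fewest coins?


dp[0]=0; dp[i]=1+min(dp[i-c] for c in coins)
...dp[23]=9, dp[24]=10, dp[25]=11, dp[26]=12, dp[27]=13, dp[28]=14
Minimum coins for 28 = 14


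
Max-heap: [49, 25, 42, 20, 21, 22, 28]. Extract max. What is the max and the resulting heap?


Max = 49
Replace root with last, heapify down
Resulting heap: [42, 25, 28, 20, 21, 22]


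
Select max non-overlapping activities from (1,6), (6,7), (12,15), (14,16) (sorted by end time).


Greedy: pick earliest-ending, then skip overlaps.
Selected (3 activities): [(1, 6), (6, 7), (12, 15)]


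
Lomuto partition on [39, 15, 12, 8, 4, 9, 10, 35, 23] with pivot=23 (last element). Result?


Elements <= 23 go left of pivot.
Result: [15, 12, 8, 4, 9, 10, 23, 35, 39], pivot at index 6


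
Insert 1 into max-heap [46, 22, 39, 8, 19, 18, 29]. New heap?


Append 1: [46, 22, 39, 8, 19, 18, 29, 1]
Bubble up: no swaps needed
Result: [46, 22, 39, 8, 19, 18, 29, 1]


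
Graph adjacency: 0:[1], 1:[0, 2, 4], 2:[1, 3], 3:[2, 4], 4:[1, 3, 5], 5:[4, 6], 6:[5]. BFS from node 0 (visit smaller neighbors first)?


BFS queue: start with [0]
Visit order: [0, 1, 2, 4, 3, 5, 6]


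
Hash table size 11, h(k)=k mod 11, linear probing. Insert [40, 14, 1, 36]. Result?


Insertions: 40->slot 7; 14->slot 3; 1->slot 1; 36->slot 4
Table: [None, 1, None, 14, 36, None, None, 40, None, None, None]


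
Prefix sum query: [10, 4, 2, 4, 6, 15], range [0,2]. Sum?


Prefix sums: [0, 10, 14, 16, 20, 26, 41]
Sum[0..2] = prefix[3] - prefix[0] = 16 - 0 = 16


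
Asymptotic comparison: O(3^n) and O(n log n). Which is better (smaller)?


linearithmic grows slower than exponential (base 3)
O(n log n) is asymptotically smaller; O(3^n) grows faster


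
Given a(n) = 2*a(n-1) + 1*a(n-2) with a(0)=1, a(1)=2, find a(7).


Build bottom-up:
...a(5)=70, a(6)=169, a(7)=2*169+1*70=408


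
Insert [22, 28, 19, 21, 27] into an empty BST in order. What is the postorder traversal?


Root = 22; build tree by BST insertion.
Postorder traversal: [21, 19, 27, 28, 22]


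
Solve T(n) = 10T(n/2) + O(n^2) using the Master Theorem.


a=10, b=2, c=2. log_2(10)=3.322 > c=2. Case 1: O(n^log_b(a)) = O(n^3.322)
Complexity: O(n^3.322)


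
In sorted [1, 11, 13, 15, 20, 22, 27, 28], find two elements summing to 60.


Two pointers: lo=0, hi=7
No pair sums to 60


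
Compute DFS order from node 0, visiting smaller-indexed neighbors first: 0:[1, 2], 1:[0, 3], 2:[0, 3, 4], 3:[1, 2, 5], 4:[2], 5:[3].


DFS stack-based: start with [0]
Visit order: [0, 1, 3, 2, 4, 5]


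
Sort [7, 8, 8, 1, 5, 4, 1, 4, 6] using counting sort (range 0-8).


Count array: [0, 2, 0, 0, 2, 1, 1, 1, 2]
Reconstruct: [1, 1, 4, 4, 5, 6, 7, 8, 8]


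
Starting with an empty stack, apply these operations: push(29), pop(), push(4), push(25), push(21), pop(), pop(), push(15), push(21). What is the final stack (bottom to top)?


push(29) -> [29]
pop() returns 29 -> []
push(4) -> [4]
push(25) -> [4, 25]
push(21) -> [4, 25, 21]
pop() returns 21 -> [4, 25]
pop() returns 25 -> [4]
push(15) -> [4, 15]
push(21) -> [4, 15, 21]
Final stack (bottom to top): [4, 15, 21]


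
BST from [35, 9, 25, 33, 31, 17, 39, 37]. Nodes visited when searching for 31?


BST root = 35
Search for 31: compare at each node
Path: [35, 9, 25, 33, 31]


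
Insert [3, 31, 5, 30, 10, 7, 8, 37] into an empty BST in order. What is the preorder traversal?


Root = 3; build tree by BST insertion.
Preorder traversal: [3, 31, 5, 30, 10, 7, 8, 37]


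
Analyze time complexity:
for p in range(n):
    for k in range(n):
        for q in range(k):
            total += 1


Per nesting level: O(n) * O(n) * O(n) [triangular over k] = O(n^3)
Complexity: O(n^3)


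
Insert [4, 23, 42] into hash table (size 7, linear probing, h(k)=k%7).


Insertions: 4->slot 4; 23->slot 2; 42->slot 0
Table: [42, None, 23, None, 4, None, None]


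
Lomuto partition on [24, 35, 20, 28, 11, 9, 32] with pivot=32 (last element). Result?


Elements <= 32 go left of pivot.
Result: [24, 20, 28, 11, 9, 32, 35], pivot at index 5


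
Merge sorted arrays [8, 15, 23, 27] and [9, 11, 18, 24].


Compare heads, take smaller each step.
Merged: [8, 9, 11, 15, 18, 23, 24, 27]


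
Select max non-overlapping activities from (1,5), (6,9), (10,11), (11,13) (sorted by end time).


Greedy: pick earliest-ending, then skip overlaps.
Selected (4 activities): [(1, 5), (6, 9), (10, 11), (11, 13)]


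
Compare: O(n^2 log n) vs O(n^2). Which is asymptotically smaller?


quadratic grows slower than n^2 log n
O(n^2) is asymptotically smaller; O(n^2 log n) grows faster


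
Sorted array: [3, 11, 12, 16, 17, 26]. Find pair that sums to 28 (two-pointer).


Two pointers: lo=0, hi=5
Found pair: (11, 17) summing to 28


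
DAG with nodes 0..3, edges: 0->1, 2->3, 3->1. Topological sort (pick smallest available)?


Kahn's algorithm, process smallest node first
Order: [0, 2, 3, 1]


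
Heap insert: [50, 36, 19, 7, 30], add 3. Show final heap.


Append 3: [50, 36, 19, 7, 30, 3]
Bubble up: no swaps needed
Result: [50, 36, 19, 7, 30, 3]


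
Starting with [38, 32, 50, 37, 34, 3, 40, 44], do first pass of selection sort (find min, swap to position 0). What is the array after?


After one pass: [3, 32, 50, 37, 34, 38, 40, 44]


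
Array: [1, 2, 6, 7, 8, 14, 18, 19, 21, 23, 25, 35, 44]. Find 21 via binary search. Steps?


Search for 21:
[0,12] mid=6 arr[6]=18
[7,12] mid=9 arr[9]=23
[7,8] mid=7 arr[7]=19
[8,8] mid=8 arr[8]=21
Total: 4 comparisons


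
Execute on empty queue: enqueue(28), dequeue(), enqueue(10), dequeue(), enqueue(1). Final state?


enqueue(28) -> [28]
dequeue() returns 28 -> []
enqueue(10) -> [10]
dequeue() returns 10 -> []
enqueue(1) -> [1]
Final queue (front to back): [1]


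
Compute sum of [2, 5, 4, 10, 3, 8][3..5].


Prefix sums: [0, 2, 7, 11, 21, 24, 32]
Sum[3..5] = prefix[6] - prefix[3] = 32 - 11 = 21


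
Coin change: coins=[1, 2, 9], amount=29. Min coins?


dp[0]=0; dp[i]=1+min(dp[i-c] for c in coins)
...dp[24]=5, dp[25]=6, dp[26]=6, dp[27]=3, dp[28]=4, dp[29]=4
Minimum coins for 29 = 4


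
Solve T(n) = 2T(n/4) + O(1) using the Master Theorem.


a=2, b=4, c=0. log_4(2)=0.5 > c=0. Case 1: O(n^log_b(a)) = O(sqrt(n))
Complexity: O(sqrt(n))


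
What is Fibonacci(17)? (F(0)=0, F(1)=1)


F(n)=F(n-1)+F(n-2)
...F(15)=610, F(16)=987, F(17)=1597


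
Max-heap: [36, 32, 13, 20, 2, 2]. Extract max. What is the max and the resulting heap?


Max = 36
Replace root with last, heapify down
Resulting heap: [32, 20, 13, 2, 2]


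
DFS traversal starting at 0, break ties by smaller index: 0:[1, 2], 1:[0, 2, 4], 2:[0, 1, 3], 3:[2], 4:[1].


DFS stack-based: start with [0]
Visit order: [0, 1, 2, 3, 4]


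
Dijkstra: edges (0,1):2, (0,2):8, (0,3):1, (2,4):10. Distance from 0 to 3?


Dijkstra from 0:
Distances: {0: 0, 1: 2, 2: 8, 3: 1, 4: 18}
Shortest distance to 3 = 1, path = [0, 3]


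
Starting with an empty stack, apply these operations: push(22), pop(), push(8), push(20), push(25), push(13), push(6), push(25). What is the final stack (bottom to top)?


push(22) -> [22]
pop() returns 22 -> []
push(8) -> [8]
push(20) -> [8, 20]
push(25) -> [8, 20, 25]
push(13) -> [8, 20, 25, 13]
push(6) -> [8, 20, 25, 13, 6]
push(25) -> [8, 20, 25, 13, 6, 25]
Final stack (bottom to top): [8, 20, 25, 13, 6, 25]


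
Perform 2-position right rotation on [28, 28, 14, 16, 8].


Right rotate by 2: [16, 8, 28, 28, 14]


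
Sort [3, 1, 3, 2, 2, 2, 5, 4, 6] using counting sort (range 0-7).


Count array: [0, 1, 3, 2, 1, 1, 1, 0]
Reconstruct: [1, 2, 2, 2, 3, 3, 4, 5, 6]


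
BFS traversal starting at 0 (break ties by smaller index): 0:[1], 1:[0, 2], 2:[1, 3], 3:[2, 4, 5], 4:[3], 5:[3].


BFS queue: start with [0]
Visit order: [0, 1, 2, 3, 4, 5]


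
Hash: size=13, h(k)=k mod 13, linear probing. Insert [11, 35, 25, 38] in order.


Insertions: 11->slot 11; 35->slot 9; 25->slot 12; 38->slot 0
Table: [38, None, None, None, None, None, None, None, None, 35, None, 11, 25]
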